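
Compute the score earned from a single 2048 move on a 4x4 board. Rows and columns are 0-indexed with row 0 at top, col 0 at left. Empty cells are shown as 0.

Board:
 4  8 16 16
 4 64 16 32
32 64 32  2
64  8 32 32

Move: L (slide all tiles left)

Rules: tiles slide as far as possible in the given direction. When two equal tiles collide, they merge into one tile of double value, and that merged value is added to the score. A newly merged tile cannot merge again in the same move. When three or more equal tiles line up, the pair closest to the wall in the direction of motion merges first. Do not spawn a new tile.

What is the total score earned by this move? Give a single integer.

Slide left:
row 0: [4, 8, 16, 16] -> [4, 8, 32, 0]  score +32 (running 32)
row 1: [4, 64, 16, 32] -> [4, 64, 16, 32]  score +0 (running 32)
row 2: [32, 64, 32, 2] -> [32, 64, 32, 2]  score +0 (running 32)
row 3: [64, 8, 32, 32] -> [64, 8, 64, 0]  score +64 (running 96)
Board after move:
 4  8 32  0
 4 64 16 32
32 64 32  2
64  8 64  0

Answer: 96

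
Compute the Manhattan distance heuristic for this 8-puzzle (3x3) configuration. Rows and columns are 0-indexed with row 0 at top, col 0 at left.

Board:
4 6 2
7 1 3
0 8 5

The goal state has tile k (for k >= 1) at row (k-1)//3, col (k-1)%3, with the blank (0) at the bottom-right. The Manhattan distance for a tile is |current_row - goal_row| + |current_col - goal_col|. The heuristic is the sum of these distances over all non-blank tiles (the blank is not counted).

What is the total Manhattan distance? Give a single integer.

Answer: 10

Derivation:
Tile 4: at (0,0), goal (1,0), distance |0-1|+|0-0| = 1
Tile 6: at (0,1), goal (1,2), distance |0-1|+|1-2| = 2
Tile 2: at (0,2), goal (0,1), distance |0-0|+|2-1| = 1
Tile 7: at (1,0), goal (2,0), distance |1-2|+|0-0| = 1
Tile 1: at (1,1), goal (0,0), distance |1-0|+|1-0| = 2
Tile 3: at (1,2), goal (0,2), distance |1-0|+|2-2| = 1
Tile 8: at (2,1), goal (2,1), distance |2-2|+|1-1| = 0
Tile 5: at (2,2), goal (1,1), distance |2-1|+|2-1| = 2
Sum: 1 + 2 + 1 + 1 + 2 + 1 + 0 + 2 = 10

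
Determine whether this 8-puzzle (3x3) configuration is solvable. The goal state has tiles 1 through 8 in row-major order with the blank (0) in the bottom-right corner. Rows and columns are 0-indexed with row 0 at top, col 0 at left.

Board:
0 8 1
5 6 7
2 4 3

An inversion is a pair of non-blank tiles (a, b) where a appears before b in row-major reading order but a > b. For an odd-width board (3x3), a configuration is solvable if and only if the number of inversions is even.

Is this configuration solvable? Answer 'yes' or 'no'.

Answer: no

Derivation:
Inversions (pairs i<j in row-major order where tile[i] > tile[j] > 0): 17
17 is odd, so the puzzle is not solvable.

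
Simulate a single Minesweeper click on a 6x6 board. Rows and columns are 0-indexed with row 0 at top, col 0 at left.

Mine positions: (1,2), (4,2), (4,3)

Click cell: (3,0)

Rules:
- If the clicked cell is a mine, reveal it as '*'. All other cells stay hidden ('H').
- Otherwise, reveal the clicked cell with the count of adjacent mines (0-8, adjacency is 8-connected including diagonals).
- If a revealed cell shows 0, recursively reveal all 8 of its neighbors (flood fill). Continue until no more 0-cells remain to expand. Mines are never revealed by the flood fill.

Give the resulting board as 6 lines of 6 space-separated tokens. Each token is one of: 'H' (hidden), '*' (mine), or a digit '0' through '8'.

0 1 H H H H
0 1 H H H H
0 1 H H H H
0 1 H H H H
0 1 H H H H
0 1 H H H H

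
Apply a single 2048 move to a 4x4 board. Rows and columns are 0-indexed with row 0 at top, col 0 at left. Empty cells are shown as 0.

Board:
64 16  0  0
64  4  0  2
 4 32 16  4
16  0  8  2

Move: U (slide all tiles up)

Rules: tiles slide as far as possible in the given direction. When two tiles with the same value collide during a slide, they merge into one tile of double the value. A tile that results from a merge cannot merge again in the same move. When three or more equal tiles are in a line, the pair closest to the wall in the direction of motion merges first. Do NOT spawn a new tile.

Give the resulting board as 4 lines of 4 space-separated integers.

Slide up:
col 0: [64, 64, 4, 16] -> [128, 4, 16, 0]
col 1: [16, 4, 32, 0] -> [16, 4, 32, 0]
col 2: [0, 0, 16, 8] -> [16, 8, 0, 0]
col 3: [0, 2, 4, 2] -> [2, 4, 2, 0]

Answer: 128  16  16   2
  4   4   8   4
 16  32   0   2
  0   0   0   0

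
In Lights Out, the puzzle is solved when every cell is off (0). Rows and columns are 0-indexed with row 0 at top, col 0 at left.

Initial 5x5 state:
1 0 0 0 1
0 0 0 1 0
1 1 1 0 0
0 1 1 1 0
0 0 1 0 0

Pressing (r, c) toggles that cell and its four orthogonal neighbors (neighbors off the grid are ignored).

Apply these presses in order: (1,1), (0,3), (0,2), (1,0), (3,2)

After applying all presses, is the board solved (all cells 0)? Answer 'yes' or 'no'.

After press 1 at (1,1):
1 1 0 0 1
1 1 1 1 0
1 0 1 0 0
0 1 1 1 0
0 0 1 0 0

After press 2 at (0,3):
1 1 1 1 0
1 1 1 0 0
1 0 1 0 0
0 1 1 1 0
0 0 1 0 0

After press 3 at (0,2):
1 0 0 0 0
1 1 0 0 0
1 0 1 0 0
0 1 1 1 0
0 0 1 0 0

After press 4 at (1,0):
0 0 0 0 0
0 0 0 0 0
0 0 1 0 0
0 1 1 1 0
0 0 1 0 0

After press 5 at (3,2):
0 0 0 0 0
0 0 0 0 0
0 0 0 0 0
0 0 0 0 0
0 0 0 0 0

Lights still on: 0

Answer: yes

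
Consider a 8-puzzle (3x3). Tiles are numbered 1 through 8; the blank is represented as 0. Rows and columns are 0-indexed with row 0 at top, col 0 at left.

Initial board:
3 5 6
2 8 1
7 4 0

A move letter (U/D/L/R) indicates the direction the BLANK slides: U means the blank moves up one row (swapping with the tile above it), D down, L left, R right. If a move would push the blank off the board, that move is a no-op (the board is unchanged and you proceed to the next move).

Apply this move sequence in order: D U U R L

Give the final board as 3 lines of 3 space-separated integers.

Answer: 3 0 5
2 8 6
7 4 1

Derivation:
After move 1 (D):
3 5 6
2 8 1
7 4 0

After move 2 (U):
3 5 6
2 8 0
7 4 1

After move 3 (U):
3 5 0
2 8 6
7 4 1

After move 4 (R):
3 5 0
2 8 6
7 4 1

After move 5 (L):
3 0 5
2 8 6
7 4 1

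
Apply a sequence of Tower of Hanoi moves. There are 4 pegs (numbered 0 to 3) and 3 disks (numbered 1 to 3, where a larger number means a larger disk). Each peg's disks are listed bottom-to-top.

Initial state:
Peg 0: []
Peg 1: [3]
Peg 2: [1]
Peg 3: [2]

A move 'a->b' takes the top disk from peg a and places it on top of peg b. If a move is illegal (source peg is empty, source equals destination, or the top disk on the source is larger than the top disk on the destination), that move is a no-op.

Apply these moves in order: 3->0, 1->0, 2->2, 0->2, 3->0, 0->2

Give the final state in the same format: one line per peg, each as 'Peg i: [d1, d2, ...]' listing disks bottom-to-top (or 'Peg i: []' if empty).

After move 1 (3->0):
Peg 0: [2]
Peg 1: [3]
Peg 2: [1]
Peg 3: []

After move 2 (1->0):
Peg 0: [2]
Peg 1: [3]
Peg 2: [1]
Peg 3: []

After move 3 (2->2):
Peg 0: [2]
Peg 1: [3]
Peg 2: [1]
Peg 3: []

After move 4 (0->2):
Peg 0: [2]
Peg 1: [3]
Peg 2: [1]
Peg 3: []

After move 5 (3->0):
Peg 0: [2]
Peg 1: [3]
Peg 2: [1]
Peg 3: []

After move 6 (0->2):
Peg 0: [2]
Peg 1: [3]
Peg 2: [1]
Peg 3: []

Answer: Peg 0: [2]
Peg 1: [3]
Peg 2: [1]
Peg 3: []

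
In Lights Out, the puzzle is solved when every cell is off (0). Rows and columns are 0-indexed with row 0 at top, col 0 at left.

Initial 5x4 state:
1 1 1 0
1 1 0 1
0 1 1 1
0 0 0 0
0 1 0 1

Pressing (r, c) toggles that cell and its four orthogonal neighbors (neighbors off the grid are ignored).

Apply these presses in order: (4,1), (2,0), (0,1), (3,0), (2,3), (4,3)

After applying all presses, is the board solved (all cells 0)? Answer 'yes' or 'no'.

After press 1 at (4,1):
1 1 1 0
1 1 0 1
0 1 1 1
0 1 0 0
1 0 1 1

After press 2 at (2,0):
1 1 1 0
0 1 0 1
1 0 1 1
1 1 0 0
1 0 1 1

After press 3 at (0,1):
0 0 0 0
0 0 0 1
1 0 1 1
1 1 0 0
1 0 1 1

After press 4 at (3,0):
0 0 0 0
0 0 0 1
0 0 1 1
0 0 0 0
0 0 1 1

After press 5 at (2,3):
0 0 0 0
0 0 0 0
0 0 0 0
0 0 0 1
0 0 1 1

After press 6 at (4,3):
0 0 0 0
0 0 0 0
0 0 0 0
0 0 0 0
0 0 0 0

Lights still on: 0

Answer: yes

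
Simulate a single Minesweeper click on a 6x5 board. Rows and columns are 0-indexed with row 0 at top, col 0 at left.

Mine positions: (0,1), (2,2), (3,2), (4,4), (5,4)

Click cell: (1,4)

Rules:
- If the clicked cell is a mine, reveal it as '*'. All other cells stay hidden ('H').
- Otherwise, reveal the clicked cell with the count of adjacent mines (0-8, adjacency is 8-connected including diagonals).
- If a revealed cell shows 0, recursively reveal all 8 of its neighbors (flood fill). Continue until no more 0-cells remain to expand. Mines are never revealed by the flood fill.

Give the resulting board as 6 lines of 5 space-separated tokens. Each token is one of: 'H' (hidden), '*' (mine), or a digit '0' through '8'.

H H 1 0 0
H H 2 1 0
H H H 2 0
H H H 3 1
H H H H H
H H H H H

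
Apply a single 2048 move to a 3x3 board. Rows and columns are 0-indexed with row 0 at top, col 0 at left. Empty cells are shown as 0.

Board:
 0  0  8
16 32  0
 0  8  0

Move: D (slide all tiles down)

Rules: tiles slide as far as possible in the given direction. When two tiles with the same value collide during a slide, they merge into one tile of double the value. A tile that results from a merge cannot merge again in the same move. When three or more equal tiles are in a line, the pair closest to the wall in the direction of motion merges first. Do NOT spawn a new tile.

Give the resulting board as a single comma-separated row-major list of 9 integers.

Slide down:
col 0: [0, 16, 0] -> [0, 0, 16]
col 1: [0, 32, 8] -> [0, 32, 8]
col 2: [8, 0, 0] -> [0, 0, 8]

Answer: 0, 0, 0, 0, 32, 0, 16, 8, 8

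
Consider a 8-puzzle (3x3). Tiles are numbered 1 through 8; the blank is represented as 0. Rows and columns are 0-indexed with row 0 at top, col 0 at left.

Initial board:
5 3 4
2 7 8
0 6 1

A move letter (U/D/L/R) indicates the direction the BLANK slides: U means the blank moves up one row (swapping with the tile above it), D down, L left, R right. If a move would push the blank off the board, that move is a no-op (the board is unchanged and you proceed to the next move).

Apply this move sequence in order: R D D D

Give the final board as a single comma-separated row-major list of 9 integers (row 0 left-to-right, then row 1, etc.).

Answer: 5, 3, 4, 2, 7, 8, 6, 0, 1

Derivation:
After move 1 (R):
5 3 4
2 7 8
6 0 1

After move 2 (D):
5 3 4
2 7 8
6 0 1

After move 3 (D):
5 3 4
2 7 8
6 0 1

After move 4 (D):
5 3 4
2 7 8
6 0 1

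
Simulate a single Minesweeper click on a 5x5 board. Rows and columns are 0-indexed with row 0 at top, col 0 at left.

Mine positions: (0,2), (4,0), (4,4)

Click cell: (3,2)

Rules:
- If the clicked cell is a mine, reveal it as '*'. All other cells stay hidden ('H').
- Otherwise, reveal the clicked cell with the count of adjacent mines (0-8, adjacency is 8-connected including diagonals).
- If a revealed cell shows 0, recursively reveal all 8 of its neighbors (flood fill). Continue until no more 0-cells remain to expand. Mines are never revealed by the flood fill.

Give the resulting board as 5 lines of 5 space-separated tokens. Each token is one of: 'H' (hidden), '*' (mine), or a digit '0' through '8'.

0 1 H 1 0
0 1 1 1 0
0 0 0 0 0
1 1 0 1 1
H 1 0 1 H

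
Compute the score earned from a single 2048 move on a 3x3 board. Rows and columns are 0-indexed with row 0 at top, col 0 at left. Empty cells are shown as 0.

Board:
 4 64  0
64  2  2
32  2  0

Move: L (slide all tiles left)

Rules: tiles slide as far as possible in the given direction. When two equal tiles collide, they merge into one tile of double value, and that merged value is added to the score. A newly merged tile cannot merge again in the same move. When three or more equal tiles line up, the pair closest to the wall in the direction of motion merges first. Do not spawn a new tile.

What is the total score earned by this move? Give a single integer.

Slide left:
row 0: [4, 64, 0] -> [4, 64, 0]  score +0 (running 0)
row 1: [64, 2, 2] -> [64, 4, 0]  score +4 (running 4)
row 2: [32, 2, 0] -> [32, 2, 0]  score +0 (running 4)
Board after move:
 4 64  0
64  4  0
32  2  0

Answer: 4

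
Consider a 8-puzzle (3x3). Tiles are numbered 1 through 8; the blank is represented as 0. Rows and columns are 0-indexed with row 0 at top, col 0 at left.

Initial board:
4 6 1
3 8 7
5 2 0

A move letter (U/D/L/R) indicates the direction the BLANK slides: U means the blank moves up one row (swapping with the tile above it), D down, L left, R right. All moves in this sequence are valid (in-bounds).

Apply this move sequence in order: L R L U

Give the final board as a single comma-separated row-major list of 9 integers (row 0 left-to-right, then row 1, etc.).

After move 1 (L):
4 6 1
3 8 7
5 0 2

After move 2 (R):
4 6 1
3 8 7
5 2 0

After move 3 (L):
4 6 1
3 8 7
5 0 2

After move 4 (U):
4 6 1
3 0 7
5 8 2

Answer: 4, 6, 1, 3, 0, 7, 5, 8, 2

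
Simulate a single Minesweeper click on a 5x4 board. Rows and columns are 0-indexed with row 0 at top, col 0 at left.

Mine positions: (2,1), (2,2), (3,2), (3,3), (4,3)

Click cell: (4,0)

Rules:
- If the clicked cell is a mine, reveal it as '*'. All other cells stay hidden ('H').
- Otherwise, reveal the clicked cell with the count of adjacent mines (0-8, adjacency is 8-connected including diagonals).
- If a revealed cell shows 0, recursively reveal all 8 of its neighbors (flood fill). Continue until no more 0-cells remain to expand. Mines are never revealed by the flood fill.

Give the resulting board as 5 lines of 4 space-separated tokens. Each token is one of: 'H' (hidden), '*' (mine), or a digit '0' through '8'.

H H H H
H H H H
H H H H
1 3 H H
0 1 H H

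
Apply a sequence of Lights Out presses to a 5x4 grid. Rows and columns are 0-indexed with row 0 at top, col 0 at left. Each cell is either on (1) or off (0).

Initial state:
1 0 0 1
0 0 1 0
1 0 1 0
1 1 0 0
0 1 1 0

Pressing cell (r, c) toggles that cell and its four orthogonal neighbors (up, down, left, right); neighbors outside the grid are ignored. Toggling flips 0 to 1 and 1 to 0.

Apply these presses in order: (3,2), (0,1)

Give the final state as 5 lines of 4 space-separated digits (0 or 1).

After press 1 at (3,2):
1 0 0 1
0 0 1 0
1 0 0 0
1 0 1 1
0 1 0 0

After press 2 at (0,1):
0 1 1 1
0 1 1 0
1 0 0 0
1 0 1 1
0 1 0 0

Answer: 0 1 1 1
0 1 1 0
1 0 0 0
1 0 1 1
0 1 0 0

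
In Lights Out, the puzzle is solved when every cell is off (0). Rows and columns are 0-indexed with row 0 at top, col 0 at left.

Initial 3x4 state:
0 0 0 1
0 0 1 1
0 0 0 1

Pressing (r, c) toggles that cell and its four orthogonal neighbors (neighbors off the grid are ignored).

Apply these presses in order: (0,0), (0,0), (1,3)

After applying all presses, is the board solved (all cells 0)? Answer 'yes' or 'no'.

Answer: yes

Derivation:
After press 1 at (0,0):
1 1 0 1
1 0 1 1
0 0 0 1

After press 2 at (0,0):
0 0 0 1
0 0 1 1
0 0 0 1

After press 3 at (1,3):
0 0 0 0
0 0 0 0
0 0 0 0

Lights still on: 0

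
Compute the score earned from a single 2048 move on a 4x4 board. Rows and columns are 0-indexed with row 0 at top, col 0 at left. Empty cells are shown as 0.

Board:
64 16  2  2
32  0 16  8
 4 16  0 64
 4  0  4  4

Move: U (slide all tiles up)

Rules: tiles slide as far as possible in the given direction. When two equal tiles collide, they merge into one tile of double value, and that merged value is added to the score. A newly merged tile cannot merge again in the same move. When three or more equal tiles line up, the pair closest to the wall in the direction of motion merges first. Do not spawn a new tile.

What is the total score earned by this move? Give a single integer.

Slide up:
col 0: [64, 32, 4, 4] -> [64, 32, 8, 0]  score +8 (running 8)
col 1: [16, 0, 16, 0] -> [32, 0, 0, 0]  score +32 (running 40)
col 2: [2, 16, 0, 4] -> [2, 16, 4, 0]  score +0 (running 40)
col 3: [2, 8, 64, 4] -> [2, 8, 64, 4]  score +0 (running 40)
Board after move:
64 32  2  2
32  0 16  8
 8  0  4 64
 0  0  0  4

Answer: 40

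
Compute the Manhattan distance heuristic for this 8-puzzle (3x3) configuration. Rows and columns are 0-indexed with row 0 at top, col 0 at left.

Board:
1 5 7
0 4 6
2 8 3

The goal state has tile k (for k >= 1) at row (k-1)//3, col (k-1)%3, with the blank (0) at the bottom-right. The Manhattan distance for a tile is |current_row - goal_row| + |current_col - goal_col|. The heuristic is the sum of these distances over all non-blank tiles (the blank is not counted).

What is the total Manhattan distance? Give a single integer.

Tile 1: (0,0)->(0,0) = 0
Tile 5: (0,1)->(1,1) = 1
Tile 7: (0,2)->(2,0) = 4
Tile 4: (1,1)->(1,0) = 1
Tile 6: (1,2)->(1,2) = 0
Tile 2: (2,0)->(0,1) = 3
Tile 8: (2,1)->(2,1) = 0
Tile 3: (2,2)->(0,2) = 2
Sum: 0 + 1 + 4 + 1 + 0 + 3 + 0 + 2 = 11

Answer: 11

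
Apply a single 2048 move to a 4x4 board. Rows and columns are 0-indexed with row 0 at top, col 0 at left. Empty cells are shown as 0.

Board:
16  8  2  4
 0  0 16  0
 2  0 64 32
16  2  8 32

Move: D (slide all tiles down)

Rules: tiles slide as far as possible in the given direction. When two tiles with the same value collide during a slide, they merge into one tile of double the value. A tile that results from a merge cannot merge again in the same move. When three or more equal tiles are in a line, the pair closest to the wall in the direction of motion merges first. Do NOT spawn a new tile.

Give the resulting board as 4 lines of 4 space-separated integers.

Answer:  0  0  2  0
16  0 16  0
 2  8 64  4
16  2  8 64

Derivation:
Slide down:
col 0: [16, 0, 2, 16] -> [0, 16, 2, 16]
col 1: [8, 0, 0, 2] -> [0, 0, 8, 2]
col 2: [2, 16, 64, 8] -> [2, 16, 64, 8]
col 3: [4, 0, 32, 32] -> [0, 0, 4, 64]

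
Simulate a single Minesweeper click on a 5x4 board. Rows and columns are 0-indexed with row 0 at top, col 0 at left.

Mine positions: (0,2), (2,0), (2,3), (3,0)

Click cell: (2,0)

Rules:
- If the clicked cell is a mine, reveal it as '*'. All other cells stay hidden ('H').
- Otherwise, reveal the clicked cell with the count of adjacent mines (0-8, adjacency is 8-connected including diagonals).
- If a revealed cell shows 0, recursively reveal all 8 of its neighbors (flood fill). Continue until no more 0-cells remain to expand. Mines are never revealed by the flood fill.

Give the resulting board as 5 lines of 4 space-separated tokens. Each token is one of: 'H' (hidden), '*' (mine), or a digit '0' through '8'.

H H H H
H H H H
* H H H
H H H H
H H H H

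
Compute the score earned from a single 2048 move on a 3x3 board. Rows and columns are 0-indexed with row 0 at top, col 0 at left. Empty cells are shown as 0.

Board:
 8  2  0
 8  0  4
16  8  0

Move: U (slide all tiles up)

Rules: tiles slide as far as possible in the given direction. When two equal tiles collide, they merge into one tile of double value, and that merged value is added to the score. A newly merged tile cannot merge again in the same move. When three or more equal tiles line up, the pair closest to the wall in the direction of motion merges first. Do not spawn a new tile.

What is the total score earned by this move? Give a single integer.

Answer: 16

Derivation:
Slide up:
col 0: [8, 8, 16] -> [16, 16, 0]  score +16 (running 16)
col 1: [2, 0, 8] -> [2, 8, 0]  score +0 (running 16)
col 2: [0, 4, 0] -> [4, 0, 0]  score +0 (running 16)
Board after move:
16  2  4
16  8  0
 0  0  0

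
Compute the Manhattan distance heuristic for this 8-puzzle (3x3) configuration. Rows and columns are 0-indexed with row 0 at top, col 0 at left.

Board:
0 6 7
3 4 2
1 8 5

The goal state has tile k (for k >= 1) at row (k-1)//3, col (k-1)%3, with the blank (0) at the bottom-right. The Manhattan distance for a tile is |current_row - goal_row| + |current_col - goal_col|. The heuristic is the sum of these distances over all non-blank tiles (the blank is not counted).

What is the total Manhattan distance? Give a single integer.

Answer: 16

Derivation:
Tile 6: (0,1)->(1,2) = 2
Tile 7: (0,2)->(2,0) = 4
Tile 3: (1,0)->(0,2) = 3
Tile 4: (1,1)->(1,0) = 1
Tile 2: (1,2)->(0,1) = 2
Tile 1: (2,0)->(0,0) = 2
Tile 8: (2,1)->(2,1) = 0
Tile 5: (2,2)->(1,1) = 2
Sum: 2 + 4 + 3 + 1 + 2 + 2 + 0 + 2 = 16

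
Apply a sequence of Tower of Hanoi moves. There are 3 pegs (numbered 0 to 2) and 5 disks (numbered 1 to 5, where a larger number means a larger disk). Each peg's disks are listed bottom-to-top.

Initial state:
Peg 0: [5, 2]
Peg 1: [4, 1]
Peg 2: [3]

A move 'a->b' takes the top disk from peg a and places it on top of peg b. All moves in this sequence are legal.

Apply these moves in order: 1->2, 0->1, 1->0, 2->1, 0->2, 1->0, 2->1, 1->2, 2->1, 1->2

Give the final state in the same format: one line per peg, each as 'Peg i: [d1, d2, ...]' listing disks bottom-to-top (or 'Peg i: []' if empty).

After move 1 (1->2):
Peg 0: [5, 2]
Peg 1: [4]
Peg 2: [3, 1]

After move 2 (0->1):
Peg 0: [5]
Peg 1: [4, 2]
Peg 2: [3, 1]

After move 3 (1->0):
Peg 0: [5, 2]
Peg 1: [4]
Peg 2: [3, 1]

After move 4 (2->1):
Peg 0: [5, 2]
Peg 1: [4, 1]
Peg 2: [3]

After move 5 (0->2):
Peg 0: [5]
Peg 1: [4, 1]
Peg 2: [3, 2]

After move 6 (1->0):
Peg 0: [5, 1]
Peg 1: [4]
Peg 2: [3, 2]

After move 7 (2->1):
Peg 0: [5, 1]
Peg 1: [4, 2]
Peg 2: [3]

After move 8 (1->2):
Peg 0: [5, 1]
Peg 1: [4]
Peg 2: [3, 2]

After move 9 (2->1):
Peg 0: [5, 1]
Peg 1: [4, 2]
Peg 2: [3]

After move 10 (1->2):
Peg 0: [5, 1]
Peg 1: [4]
Peg 2: [3, 2]

Answer: Peg 0: [5, 1]
Peg 1: [4]
Peg 2: [3, 2]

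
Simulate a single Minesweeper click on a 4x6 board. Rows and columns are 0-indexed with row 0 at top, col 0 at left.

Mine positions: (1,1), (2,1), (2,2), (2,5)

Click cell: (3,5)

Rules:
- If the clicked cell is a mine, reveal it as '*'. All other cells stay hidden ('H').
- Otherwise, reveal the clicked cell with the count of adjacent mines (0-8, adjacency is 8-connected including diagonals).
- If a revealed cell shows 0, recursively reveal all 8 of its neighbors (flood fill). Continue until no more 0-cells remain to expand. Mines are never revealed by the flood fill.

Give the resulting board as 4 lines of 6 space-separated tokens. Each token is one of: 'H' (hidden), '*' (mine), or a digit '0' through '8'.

H H H H H H
H H H H H H
H H H H H H
H H H H H 1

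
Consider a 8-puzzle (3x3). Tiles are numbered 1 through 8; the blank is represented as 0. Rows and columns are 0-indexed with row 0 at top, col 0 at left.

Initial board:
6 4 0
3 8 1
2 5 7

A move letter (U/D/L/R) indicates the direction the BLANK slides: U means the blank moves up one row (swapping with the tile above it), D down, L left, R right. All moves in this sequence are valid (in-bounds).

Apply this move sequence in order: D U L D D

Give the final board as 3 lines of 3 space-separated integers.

After move 1 (D):
6 4 1
3 8 0
2 5 7

After move 2 (U):
6 4 0
3 8 1
2 5 7

After move 3 (L):
6 0 4
3 8 1
2 5 7

After move 4 (D):
6 8 4
3 0 1
2 5 7

After move 5 (D):
6 8 4
3 5 1
2 0 7

Answer: 6 8 4
3 5 1
2 0 7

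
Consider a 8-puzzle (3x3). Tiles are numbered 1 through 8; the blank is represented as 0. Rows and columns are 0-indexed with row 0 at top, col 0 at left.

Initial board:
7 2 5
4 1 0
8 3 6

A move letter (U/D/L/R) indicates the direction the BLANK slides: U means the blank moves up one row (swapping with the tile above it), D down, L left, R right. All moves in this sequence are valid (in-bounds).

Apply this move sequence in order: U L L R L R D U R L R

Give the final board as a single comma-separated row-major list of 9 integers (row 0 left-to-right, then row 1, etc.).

Answer: 7, 2, 0, 4, 1, 5, 8, 3, 6

Derivation:
After move 1 (U):
7 2 0
4 1 5
8 3 6

After move 2 (L):
7 0 2
4 1 5
8 3 6

After move 3 (L):
0 7 2
4 1 5
8 3 6

After move 4 (R):
7 0 2
4 1 5
8 3 6

After move 5 (L):
0 7 2
4 1 5
8 3 6

After move 6 (R):
7 0 2
4 1 5
8 3 6

After move 7 (D):
7 1 2
4 0 5
8 3 6

After move 8 (U):
7 0 2
4 1 5
8 3 6

After move 9 (R):
7 2 0
4 1 5
8 3 6

After move 10 (L):
7 0 2
4 1 5
8 3 6

After move 11 (R):
7 2 0
4 1 5
8 3 6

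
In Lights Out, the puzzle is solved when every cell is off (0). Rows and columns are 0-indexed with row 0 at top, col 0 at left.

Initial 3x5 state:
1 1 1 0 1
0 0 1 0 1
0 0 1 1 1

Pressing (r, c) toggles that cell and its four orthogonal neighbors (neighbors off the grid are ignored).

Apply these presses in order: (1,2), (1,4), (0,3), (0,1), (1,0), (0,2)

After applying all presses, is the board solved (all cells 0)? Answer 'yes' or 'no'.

After press 1 at (1,2):
1 1 0 0 1
0 1 0 1 1
0 0 0 1 1

After press 2 at (1,4):
1 1 0 0 0
0 1 0 0 0
0 0 0 1 0

After press 3 at (0,3):
1 1 1 1 1
0 1 0 1 0
0 0 0 1 0

After press 4 at (0,1):
0 0 0 1 1
0 0 0 1 0
0 0 0 1 0

After press 5 at (1,0):
1 0 0 1 1
1 1 0 1 0
1 0 0 1 0

After press 6 at (0,2):
1 1 1 0 1
1 1 1 1 0
1 0 0 1 0

Lights still on: 10

Answer: no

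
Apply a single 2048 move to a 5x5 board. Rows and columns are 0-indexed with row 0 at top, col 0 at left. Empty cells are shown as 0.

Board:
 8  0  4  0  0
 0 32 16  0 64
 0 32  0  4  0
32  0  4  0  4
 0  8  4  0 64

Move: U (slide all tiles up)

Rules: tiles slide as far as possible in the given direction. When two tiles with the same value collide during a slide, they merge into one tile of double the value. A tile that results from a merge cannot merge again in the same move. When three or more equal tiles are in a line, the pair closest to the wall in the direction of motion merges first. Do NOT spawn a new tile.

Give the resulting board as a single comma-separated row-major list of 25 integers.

Slide up:
col 0: [8, 0, 0, 32, 0] -> [8, 32, 0, 0, 0]
col 1: [0, 32, 32, 0, 8] -> [64, 8, 0, 0, 0]
col 2: [4, 16, 0, 4, 4] -> [4, 16, 8, 0, 0]
col 3: [0, 0, 4, 0, 0] -> [4, 0, 0, 0, 0]
col 4: [0, 64, 0, 4, 64] -> [64, 4, 64, 0, 0]

Answer: 8, 64, 4, 4, 64, 32, 8, 16, 0, 4, 0, 0, 8, 0, 64, 0, 0, 0, 0, 0, 0, 0, 0, 0, 0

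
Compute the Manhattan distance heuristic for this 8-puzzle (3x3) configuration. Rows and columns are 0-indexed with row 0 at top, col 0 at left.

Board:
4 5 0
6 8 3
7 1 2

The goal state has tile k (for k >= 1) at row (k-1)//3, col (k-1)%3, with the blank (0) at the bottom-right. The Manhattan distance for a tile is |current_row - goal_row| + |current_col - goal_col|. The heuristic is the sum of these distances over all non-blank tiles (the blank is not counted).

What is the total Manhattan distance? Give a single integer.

Answer: 12

Derivation:
Tile 4: (0,0)->(1,0) = 1
Tile 5: (0,1)->(1,1) = 1
Tile 6: (1,0)->(1,2) = 2
Tile 8: (1,1)->(2,1) = 1
Tile 3: (1,2)->(0,2) = 1
Tile 7: (2,0)->(2,0) = 0
Tile 1: (2,1)->(0,0) = 3
Tile 2: (2,2)->(0,1) = 3
Sum: 1 + 1 + 2 + 1 + 1 + 0 + 3 + 3 = 12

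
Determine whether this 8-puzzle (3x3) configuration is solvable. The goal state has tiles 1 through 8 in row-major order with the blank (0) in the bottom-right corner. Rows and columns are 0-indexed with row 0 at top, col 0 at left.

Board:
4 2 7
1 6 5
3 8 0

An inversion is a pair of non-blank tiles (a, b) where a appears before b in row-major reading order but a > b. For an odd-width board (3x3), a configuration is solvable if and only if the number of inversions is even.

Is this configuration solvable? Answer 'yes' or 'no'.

Inversions (pairs i<j in row-major order where tile[i] > tile[j] > 0): 11
11 is odd, so the puzzle is not solvable.

Answer: no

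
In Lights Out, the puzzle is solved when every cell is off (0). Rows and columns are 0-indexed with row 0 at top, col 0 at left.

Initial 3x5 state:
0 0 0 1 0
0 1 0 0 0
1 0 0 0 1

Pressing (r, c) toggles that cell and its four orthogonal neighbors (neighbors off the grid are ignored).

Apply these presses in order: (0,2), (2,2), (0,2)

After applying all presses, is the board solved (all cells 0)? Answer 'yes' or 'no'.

Answer: no

Derivation:
After press 1 at (0,2):
0 1 1 0 0
0 1 1 0 0
1 0 0 0 1

After press 2 at (2,2):
0 1 1 0 0
0 1 0 0 0
1 1 1 1 1

After press 3 at (0,2):
0 0 0 1 0
0 1 1 0 0
1 1 1 1 1

Lights still on: 8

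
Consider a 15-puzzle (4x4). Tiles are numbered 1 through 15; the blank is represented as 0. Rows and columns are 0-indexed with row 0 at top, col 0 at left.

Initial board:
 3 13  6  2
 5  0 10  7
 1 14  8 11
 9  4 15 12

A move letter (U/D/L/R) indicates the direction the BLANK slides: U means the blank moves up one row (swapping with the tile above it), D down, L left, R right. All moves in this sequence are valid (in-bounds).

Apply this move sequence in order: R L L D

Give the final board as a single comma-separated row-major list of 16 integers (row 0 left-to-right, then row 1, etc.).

After move 1 (R):
 3 13  6  2
 5 10  0  7
 1 14  8 11
 9  4 15 12

After move 2 (L):
 3 13  6  2
 5  0 10  7
 1 14  8 11
 9  4 15 12

After move 3 (L):
 3 13  6  2
 0  5 10  7
 1 14  8 11
 9  4 15 12

After move 4 (D):
 3 13  6  2
 1  5 10  7
 0 14  8 11
 9  4 15 12

Answer: 3, 13, 6, 2, 1, 5, 10, 7, 0, 14, 8, 11, 9, 4, 15, 12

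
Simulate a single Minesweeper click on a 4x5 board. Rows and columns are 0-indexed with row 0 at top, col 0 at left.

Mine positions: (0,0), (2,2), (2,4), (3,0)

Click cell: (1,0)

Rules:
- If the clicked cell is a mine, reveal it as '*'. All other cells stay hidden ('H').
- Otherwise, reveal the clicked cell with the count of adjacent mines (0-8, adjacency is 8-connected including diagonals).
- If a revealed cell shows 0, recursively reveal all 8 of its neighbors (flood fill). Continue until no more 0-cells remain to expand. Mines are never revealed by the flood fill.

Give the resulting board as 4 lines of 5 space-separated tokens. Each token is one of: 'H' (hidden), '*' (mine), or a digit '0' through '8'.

H H H H H
1 H H H H
H H H H H
H H H H H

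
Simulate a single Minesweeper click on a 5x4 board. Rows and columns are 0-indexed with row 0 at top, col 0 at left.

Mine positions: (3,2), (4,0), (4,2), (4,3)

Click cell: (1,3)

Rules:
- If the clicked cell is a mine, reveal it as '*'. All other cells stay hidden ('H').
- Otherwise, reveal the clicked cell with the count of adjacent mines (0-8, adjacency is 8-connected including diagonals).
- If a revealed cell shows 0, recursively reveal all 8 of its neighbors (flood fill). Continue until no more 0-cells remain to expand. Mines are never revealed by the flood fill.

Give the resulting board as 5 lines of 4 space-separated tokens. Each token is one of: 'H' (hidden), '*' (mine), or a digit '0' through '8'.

0 0 0 0
0 0 0 0
0 1 1 1
1 3 H H
H H H H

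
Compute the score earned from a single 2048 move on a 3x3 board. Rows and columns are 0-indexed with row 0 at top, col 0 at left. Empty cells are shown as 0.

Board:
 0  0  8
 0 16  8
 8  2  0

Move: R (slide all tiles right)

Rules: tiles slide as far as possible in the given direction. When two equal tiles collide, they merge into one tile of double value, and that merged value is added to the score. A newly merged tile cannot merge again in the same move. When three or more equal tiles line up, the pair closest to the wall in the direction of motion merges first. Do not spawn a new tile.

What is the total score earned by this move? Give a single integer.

Answer: 0

Derivation:
Slide right:
row 0: [0, 0, 8] -> [0, 0, 8]  score +0 (running 0)
row 1: [0, 16, 8] -> [0, 16, 8]  score +0 (running 0)
row 2: [8, 2, 0] -> [0, 8, 2]  score +0 (running 0)
Board after move:
 0  0  8
 0 16  8
 0  8  2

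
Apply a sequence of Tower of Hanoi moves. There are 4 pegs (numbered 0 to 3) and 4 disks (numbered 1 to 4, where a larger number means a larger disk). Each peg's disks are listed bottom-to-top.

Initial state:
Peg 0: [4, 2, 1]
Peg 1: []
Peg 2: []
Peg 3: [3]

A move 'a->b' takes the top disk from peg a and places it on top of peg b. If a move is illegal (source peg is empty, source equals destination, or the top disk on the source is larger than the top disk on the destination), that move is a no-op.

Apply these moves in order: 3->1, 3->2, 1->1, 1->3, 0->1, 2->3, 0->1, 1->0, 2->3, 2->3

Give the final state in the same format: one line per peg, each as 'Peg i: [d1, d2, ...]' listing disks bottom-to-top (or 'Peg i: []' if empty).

After move 1 (3->1):
Peg 0: [4, 2, 1]
Peg 1: [3]
Peg 2: []
Peg 3: []

After move 2 (3->2):
Peg 0: [4, 2, 1]
Peg 1: [3]
Peg 2: []
Peg 3: []

After move 3 (1->1):
Peg 0: [4, 2, 1]
Peg 1: [3]
Peg 2: []
Peg 3: []

After move 4 (1->3):
Peg 0: [4, 2, 1]
Peg 1: []
Peg 2: []
Peg 3: [3]

After move 5 (0->1):
Peg 0: [4, 2]
Peg 1: [1]
Peg 2: []
Peg 3: [3]

After move 6 (2->3):
Peg 0: [4, 2]
Peg 1: [1]
Peg 2: []
Peg 3: [3]

After move 7 (0->1):
Peg 0: [4, 2]
Peg 1: [1]
Peg 2: []
Peg 3: [3]

After move 8 (1->0):
Peg 0: [4, 2, 1]
Peg 1: []
Peg 2: []
Peg 3: [3]

After move 9 (2->3):
Peg 0: [4, 2, 1]
Peg 1: []
Peg 2: []
Peg 3: [3]

After move 10 (2->3):
Peg 0: [4, 2, 1]
Peg 1: []
Peg 2: []
Peg 3: [3]

Answer: Peg 0: [4, 2, 1]
Peg 1: []
Peg 2: []
Peg 3: [3]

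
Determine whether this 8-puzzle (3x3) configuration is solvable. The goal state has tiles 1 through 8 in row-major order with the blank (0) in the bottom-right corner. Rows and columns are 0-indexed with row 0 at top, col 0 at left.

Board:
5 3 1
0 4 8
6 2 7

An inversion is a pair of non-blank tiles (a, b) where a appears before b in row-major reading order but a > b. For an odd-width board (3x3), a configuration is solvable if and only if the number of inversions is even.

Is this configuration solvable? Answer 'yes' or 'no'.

Answer: no

Derivation:
Inversions (pairs i<j in row-major order where tile[i] > tile[j] > 0): 11
11 is odd, so the puzzle is not solvable.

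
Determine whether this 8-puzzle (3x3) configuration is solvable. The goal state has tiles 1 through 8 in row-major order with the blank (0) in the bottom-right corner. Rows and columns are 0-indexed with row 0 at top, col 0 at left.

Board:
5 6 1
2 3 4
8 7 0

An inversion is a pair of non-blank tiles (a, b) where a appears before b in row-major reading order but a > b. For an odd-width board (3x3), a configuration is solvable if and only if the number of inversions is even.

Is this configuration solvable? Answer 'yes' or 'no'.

Inversions (pairs i<j in row-major order where tile[i] > tile[j] > 0): 9
9 is odd, so the puzzle is not solvable.

Answer: no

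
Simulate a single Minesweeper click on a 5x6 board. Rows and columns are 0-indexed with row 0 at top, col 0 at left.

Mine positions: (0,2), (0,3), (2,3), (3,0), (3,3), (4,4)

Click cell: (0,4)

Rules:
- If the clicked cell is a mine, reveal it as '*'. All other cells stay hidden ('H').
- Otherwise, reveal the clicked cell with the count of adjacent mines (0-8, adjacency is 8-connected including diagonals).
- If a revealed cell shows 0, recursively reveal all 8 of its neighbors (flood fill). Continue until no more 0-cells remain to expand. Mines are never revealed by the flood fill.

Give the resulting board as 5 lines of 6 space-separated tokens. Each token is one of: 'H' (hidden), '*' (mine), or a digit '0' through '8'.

H H H H 1 H
H H H H H H
H H H H H H
H H H H H H
H H H H H H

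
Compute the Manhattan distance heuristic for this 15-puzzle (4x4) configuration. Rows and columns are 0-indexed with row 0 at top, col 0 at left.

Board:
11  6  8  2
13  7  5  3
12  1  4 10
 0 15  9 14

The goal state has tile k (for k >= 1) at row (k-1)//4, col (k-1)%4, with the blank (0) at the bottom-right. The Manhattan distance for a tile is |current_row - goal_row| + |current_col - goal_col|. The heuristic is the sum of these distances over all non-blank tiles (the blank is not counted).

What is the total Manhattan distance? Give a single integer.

Answer: 33

Derivation:
Tile 11: (0,0)->(2,2) = 4
Tile 6: (0,1)->(1,1) = 1
Tile 8: (0,2)->(1,3) = 2
Tile 2: (0,3)->(0,1) = 2
Tile 13: (1,0)->(3,0) = 2
Tile 7: (1,1)->(1,2) = 1
Tile 5: (1,2)->(1,0) = 2
Tile 3: (1,3)->(0,2) = 2
Tile 12: (2,0)->(2,3) = 3
Tile 1: (2,1)->(0,0) = 3
Tile 4: (2,2)->(0,3) = 3
Tile 10: (2,3)->(2,1) = 2
Tile 15: (3,1)->(3,2) = 1
Tile 9: (3,2)->(2,0) = 3
Tile 14: (3,3)->(3,1) = 2
Sum: 4 + 1 + 2 + 2 + 2 + 1 + 2 + 2 + 3 + 3 + 3 + 2 + 1 + 3 + 2 = 33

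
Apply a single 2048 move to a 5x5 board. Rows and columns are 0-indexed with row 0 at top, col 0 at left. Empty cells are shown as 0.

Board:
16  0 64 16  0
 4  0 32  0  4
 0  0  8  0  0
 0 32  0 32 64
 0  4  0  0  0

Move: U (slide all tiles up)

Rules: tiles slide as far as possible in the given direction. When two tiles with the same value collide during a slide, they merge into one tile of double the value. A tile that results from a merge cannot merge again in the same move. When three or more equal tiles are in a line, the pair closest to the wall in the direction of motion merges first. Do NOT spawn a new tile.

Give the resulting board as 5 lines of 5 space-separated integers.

Answer: 16 32 64 16  4
 4  4 32 32 64
 0  0  8  0  0
 0  0  0  0  0
 0  0  0  0  0

Derivation:
Slide up:
col 0: [16, 4, 0, 0, 0] -> [16, 4, 0, 0, 0]
col 1: [0, 0, 0, 32, 4] -> [32, 4, 0, 0, 0]
col 2: [64, 32, 8, 0, 0] -> [64, 32, 8, 0, 0]
col 3: [16, 0, 0, 32, 0] -> [16, 32, 0, 0, 0]
col 4: [0, 4, 0, 64, 0] -> [4, 64, 0, 0, 0]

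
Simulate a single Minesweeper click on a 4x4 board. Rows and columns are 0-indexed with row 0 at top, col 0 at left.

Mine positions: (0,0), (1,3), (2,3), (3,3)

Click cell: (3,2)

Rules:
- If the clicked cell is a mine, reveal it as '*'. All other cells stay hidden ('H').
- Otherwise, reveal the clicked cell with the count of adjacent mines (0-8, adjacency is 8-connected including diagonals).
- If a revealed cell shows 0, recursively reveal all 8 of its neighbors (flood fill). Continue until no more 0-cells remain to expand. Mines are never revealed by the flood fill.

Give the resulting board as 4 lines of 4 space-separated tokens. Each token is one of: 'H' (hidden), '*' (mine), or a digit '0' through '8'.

H H H H
H H H H
H H H H
H H 2 H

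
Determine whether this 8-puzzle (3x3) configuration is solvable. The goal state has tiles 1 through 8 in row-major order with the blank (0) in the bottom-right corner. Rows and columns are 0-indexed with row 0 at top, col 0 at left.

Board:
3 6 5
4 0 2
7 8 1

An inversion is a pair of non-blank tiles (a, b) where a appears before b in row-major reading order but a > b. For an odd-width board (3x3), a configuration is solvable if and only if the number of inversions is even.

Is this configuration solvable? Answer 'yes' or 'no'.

Inversions (pairs i<j in row-major order where tile[i] > tile[j] > 0): 14
14 is even, so the puzzle is solvable.

Answer: yes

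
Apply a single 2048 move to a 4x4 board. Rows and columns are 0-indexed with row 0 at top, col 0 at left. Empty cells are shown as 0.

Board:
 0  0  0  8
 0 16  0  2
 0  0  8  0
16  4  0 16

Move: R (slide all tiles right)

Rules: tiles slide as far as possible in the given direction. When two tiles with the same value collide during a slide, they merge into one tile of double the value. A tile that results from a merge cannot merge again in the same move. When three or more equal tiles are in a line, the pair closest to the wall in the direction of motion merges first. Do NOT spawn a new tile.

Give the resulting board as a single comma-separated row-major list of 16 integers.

Slide right:
row 0: [0, 0, 0, 8] -> [0, 0, 0, 8]
row 1: [0, 16, 0, 2] -> [0, 0, 16, 2]
row 2: [0, 0, 8, 0] -> [0, 0, 0, 8]
row 3: [16, 4, 0, 16] -> [0, 16, 4, 16]

Answer: 0, 0, 0, 8, 0, 0, 16, 2, 0, 0, 0, 8, 0, 16, 4, 16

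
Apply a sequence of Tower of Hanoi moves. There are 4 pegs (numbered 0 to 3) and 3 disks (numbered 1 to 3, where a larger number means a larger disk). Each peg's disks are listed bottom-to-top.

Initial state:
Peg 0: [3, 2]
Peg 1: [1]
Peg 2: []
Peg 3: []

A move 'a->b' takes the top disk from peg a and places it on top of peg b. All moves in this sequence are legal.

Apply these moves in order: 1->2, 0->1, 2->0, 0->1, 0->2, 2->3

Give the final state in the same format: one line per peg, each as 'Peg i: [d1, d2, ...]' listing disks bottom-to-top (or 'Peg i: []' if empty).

After move 1 (1->2):
Peg 0: [3, 2]
Peg 1: []
Peg 2: [1]
Peg 3: []

After move 2 (0->1):
Peg 0: [3]
Peg 1: [2]
Peg 2: [1]
Peg 3: []

After move 3 (2->0):
Peg 0: [3, 1]
Peg 1: [2]
Peg 2: []
Peg 3: []

After move 4 (0->1):
Peg 0: [3]
Peg 1: [2, 1]
Peg 2: []
Peg 3: []

After move 5 (0->2):
Peg 0: []
Peg 1: [2, 1]
Peg 2: [3]
Peg 3: []

After move 6 (2->3):
Peg 0: []
Peg 1: [2, 1]
Peg 2: []
Peg 3: [3]

Answer: Peg 0: []
Peg 1: [2, 1]
Peg 2: []
Peg 3: [3]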